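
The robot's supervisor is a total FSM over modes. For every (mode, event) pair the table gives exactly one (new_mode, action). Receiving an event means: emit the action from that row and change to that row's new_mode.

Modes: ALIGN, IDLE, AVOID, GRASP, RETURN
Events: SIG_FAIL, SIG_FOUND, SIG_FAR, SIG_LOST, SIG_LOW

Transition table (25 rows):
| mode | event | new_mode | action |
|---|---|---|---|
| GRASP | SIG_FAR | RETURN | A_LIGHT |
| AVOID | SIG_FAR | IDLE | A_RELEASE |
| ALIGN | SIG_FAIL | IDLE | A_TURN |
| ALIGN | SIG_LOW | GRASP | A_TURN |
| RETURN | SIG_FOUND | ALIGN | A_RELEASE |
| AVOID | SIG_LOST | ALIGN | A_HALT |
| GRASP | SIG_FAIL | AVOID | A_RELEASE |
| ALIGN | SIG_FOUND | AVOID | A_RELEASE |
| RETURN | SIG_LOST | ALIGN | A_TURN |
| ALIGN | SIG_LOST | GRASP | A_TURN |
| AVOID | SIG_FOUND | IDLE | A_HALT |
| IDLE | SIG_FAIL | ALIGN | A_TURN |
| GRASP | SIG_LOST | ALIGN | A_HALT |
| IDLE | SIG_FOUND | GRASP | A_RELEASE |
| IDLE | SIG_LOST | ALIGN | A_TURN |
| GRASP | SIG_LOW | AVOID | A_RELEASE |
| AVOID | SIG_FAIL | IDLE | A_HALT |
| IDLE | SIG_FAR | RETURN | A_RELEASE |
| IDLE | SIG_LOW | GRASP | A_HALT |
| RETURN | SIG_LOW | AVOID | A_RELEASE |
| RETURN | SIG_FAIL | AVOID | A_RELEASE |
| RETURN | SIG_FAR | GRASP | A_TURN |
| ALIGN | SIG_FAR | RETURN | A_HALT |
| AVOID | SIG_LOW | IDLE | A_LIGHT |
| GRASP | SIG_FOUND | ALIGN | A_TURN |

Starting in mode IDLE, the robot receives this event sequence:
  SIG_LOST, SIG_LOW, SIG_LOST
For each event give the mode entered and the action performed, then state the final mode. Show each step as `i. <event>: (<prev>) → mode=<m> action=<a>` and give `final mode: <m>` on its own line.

1. SIG_LOST: (IDLE) → mode=ALIGN action=A_TURN
2. SIG_LOW: (ALIGN) → mode=GRASP action=A_TURN
3. SIG_LOST: (GRASP) → mode=ALIGN action=A_HALT

final mode: ALIGN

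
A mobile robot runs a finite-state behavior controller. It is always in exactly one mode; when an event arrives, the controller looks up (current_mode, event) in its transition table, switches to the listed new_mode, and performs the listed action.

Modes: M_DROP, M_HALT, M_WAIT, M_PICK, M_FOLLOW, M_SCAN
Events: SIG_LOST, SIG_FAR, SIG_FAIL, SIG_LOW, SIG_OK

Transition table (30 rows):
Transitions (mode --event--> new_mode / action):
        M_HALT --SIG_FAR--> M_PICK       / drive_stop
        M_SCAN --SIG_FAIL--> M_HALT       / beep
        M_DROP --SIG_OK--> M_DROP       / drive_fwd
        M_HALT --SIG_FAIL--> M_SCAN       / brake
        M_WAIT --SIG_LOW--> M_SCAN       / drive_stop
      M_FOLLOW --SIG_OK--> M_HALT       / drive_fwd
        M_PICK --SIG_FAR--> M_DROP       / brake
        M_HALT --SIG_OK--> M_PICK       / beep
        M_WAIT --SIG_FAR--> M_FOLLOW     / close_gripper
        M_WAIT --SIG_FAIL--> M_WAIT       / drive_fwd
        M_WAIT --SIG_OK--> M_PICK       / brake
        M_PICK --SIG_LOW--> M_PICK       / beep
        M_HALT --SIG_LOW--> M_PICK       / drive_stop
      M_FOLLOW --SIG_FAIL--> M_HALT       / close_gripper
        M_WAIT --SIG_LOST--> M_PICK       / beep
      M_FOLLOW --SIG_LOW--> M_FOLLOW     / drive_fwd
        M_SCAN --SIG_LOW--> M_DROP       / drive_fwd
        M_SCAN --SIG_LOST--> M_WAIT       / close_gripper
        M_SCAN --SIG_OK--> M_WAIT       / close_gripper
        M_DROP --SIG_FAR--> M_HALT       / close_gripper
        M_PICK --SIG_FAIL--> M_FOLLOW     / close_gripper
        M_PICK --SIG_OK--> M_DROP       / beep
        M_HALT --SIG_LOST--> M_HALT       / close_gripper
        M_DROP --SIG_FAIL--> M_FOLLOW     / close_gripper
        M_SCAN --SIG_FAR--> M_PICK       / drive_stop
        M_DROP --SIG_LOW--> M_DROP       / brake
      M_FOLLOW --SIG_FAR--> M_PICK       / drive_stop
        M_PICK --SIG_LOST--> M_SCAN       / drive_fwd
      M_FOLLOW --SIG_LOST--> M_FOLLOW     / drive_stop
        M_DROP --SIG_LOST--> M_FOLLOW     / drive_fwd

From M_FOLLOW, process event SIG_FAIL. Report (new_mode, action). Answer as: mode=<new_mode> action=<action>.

mode=M_HALT action=close_gripper

current mode = M_FOLLOW; filter table to that mode:
  (M_FOLLOW, SIG_OK) → (M_HALT, drive_fwd)
  (M_FOLLOW, SIG_FAIL) → (M_HALT, close_gripper)  ← event matches
  (M_FOLLOW, SIG_LOW) → (M_FOLLOW, drive_fwd)
  (M_FOLLOW, SIG_FAR) → (M_PICK, drive_stop)
  (M_FOLLOW, SIG_LOST) → (M_FOLLOW, drive_stop)
event = SIG_FAIL selects (M_HALT, close_gripper)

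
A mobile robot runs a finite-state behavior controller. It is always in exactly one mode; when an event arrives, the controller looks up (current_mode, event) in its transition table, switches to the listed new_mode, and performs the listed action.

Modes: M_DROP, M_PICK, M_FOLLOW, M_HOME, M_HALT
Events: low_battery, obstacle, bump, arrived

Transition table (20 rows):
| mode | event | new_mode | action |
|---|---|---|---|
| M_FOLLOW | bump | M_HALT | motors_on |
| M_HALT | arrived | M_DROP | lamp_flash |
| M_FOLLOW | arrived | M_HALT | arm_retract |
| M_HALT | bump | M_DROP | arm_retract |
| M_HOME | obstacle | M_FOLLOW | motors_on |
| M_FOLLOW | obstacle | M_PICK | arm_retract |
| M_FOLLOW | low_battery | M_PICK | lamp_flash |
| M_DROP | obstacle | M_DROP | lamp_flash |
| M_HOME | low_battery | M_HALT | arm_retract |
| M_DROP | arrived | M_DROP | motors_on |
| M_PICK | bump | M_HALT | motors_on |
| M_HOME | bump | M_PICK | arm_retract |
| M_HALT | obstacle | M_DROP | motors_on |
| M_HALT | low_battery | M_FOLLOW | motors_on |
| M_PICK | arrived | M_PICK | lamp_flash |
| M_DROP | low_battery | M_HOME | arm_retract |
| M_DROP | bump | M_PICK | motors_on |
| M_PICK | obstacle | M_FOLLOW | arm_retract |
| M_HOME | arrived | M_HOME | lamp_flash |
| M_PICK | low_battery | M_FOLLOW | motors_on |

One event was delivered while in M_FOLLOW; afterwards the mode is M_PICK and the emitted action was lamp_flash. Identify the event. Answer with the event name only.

low_battery

try low_battery: (M_FOLLOW, low_battery) → (M_PICK, lamp_flash)  ← matches
try obstacle: (M_FOLLOW, obstacle) → (M_PICK, arm_retract)
try bump: (M_FOLLOW, bump) → (M_HALT, motors_on)
try arrived: (M_FOLLOW, arrived) → (M_HALT, arm_retract)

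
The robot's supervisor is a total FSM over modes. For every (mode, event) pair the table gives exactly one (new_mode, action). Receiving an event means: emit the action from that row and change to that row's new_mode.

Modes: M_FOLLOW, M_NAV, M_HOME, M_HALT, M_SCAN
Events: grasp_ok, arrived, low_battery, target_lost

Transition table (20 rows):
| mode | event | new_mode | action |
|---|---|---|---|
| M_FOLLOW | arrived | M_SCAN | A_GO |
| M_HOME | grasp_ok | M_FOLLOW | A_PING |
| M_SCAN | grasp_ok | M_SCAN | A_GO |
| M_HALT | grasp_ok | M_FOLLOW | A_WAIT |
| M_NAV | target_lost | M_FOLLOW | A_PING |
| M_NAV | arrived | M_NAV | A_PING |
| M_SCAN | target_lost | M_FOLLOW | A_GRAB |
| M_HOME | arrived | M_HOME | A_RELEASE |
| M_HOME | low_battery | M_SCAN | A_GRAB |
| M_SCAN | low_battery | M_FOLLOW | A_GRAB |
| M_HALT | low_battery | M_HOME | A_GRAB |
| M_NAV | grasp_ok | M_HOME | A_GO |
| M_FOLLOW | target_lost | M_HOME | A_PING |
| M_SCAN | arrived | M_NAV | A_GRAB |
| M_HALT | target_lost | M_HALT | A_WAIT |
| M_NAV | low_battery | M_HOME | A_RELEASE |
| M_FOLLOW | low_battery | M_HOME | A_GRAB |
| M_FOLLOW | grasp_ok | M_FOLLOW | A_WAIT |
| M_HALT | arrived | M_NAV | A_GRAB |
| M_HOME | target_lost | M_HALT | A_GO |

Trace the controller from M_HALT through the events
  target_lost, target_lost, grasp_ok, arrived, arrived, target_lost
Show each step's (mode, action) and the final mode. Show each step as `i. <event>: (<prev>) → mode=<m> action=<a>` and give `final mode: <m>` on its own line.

final mode: M_FOLLOW

1. target_lost: (M_HALT) → mode=M_HALT action=A_WAIT
2. target_lost: (M_HALT) → mode=M_HALT action=A_WAIT
3. grasp_ok: (M_HALT) → mode=M_FOLLOW action=A_WAIT
4. arrived: (M_FOLLOW) → mode=M_SCAN action=A_GO
5. arrived: (M_SCAN) → mode=M_NAV action=A_GRAB
6. target_lost: (M_NAV) → mode=M_FOLLOW action=A_PING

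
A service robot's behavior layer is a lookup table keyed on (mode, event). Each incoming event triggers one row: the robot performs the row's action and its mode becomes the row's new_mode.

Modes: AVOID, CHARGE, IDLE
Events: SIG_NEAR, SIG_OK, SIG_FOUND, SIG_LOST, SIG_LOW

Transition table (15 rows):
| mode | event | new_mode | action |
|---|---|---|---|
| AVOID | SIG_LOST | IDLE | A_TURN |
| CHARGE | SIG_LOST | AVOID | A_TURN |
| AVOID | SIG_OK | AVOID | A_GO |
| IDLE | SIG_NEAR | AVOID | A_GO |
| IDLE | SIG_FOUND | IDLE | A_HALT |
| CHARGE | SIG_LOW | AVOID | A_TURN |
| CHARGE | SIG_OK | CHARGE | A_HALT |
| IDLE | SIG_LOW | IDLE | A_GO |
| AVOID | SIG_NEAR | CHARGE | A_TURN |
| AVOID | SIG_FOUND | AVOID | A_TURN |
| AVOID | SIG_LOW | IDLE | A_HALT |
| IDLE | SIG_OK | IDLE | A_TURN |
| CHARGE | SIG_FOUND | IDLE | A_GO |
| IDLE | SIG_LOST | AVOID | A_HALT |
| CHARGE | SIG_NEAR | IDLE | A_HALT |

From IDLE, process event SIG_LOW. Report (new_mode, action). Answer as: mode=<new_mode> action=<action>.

current mode = IDLE; filter table to that mode:
  (IDLE, SIG_NEAR) → (AVOID, A_GO)
  (IDLE, SIG_FOUND) → (IDLE, A_HALT)
  (IDLE, SIG_LOW) → (IDLE, A_GO)  ← event matches
  (IDLE, SIG_OK) → (IDLE, A_TURN)
  (IDLE, SIG_LOST) → (AVOID, A_HALT)
event = SIG_LOW selects (IDLE, A_GO)

mode=IDLE action=A_GO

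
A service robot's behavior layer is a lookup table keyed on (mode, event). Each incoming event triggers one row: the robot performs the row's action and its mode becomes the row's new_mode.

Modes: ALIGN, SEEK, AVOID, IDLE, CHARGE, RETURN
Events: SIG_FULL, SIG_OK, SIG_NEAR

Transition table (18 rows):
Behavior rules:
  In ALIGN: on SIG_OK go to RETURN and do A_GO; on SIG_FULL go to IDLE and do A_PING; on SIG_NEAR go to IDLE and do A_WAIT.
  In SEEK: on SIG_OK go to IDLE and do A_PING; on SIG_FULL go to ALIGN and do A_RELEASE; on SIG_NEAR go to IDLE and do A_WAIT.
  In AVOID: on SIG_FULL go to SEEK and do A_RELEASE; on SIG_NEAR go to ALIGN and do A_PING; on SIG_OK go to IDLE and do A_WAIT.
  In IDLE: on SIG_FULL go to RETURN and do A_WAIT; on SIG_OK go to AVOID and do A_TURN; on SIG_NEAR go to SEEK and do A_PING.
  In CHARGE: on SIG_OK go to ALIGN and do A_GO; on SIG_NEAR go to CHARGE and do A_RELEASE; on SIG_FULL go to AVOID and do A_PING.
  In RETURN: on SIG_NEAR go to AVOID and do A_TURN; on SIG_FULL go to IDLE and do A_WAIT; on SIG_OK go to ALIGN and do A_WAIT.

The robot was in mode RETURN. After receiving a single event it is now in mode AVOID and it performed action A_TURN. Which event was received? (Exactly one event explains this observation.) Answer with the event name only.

try SIG_FULL: (RETURN, SIG_FULL) → (IDLE, A_WAIT)
try SIG_OK: (RETURN, SIG_OK) → (ALIGN, A_WAIT)
try SIG_NEAR: (RETURN, SIG_NEAR) → (AVOID, A_TURN)  ← matches

SIG_NEAR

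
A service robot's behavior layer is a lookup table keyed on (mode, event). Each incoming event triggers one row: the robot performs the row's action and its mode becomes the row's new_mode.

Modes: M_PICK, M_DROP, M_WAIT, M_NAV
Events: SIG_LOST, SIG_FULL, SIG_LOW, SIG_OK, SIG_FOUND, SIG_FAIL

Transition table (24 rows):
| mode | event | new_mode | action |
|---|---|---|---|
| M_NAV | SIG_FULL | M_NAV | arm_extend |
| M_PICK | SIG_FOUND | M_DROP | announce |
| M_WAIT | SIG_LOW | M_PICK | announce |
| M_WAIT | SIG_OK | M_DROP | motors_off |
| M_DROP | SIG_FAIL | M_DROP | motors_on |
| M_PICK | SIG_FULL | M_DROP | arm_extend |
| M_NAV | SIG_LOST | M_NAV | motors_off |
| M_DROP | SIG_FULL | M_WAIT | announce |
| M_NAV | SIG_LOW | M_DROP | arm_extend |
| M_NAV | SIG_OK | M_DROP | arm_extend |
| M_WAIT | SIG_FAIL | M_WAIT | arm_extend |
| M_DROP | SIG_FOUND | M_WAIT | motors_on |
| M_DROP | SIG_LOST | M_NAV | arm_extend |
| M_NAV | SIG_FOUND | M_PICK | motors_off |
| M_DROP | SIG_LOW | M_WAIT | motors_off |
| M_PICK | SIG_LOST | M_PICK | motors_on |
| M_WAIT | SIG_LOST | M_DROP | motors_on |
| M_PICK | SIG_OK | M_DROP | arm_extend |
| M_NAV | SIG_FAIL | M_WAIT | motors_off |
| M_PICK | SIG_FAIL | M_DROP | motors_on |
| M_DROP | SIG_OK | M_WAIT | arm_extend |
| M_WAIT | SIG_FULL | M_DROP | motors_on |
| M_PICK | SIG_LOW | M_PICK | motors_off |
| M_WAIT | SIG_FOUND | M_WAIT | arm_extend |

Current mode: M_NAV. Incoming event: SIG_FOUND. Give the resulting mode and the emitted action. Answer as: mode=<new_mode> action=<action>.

current mode = M_NAV; filter table to that mode:
  (M_NAV, SIG_FULL) → (M_NAV, arm_extend)
  (M_NAV, SIG_LOST) → (M_NAV, motors_off)
  (M_NAV, SIG_LOW) → (M_DROP, arm_extend)
  (M_NAV, SIG_OK) → (M_DROP, arm_extend)
  (M_NAV, SIG_FOUND) → (M_PICK, motors_off)  ← event matches
  (M_NAV, SIG_FAIL) → (M_WAIT, motors_off)
event = SIG_FOUND selects (M_PICK, motors_off)

mode=M_PICK action=motors_off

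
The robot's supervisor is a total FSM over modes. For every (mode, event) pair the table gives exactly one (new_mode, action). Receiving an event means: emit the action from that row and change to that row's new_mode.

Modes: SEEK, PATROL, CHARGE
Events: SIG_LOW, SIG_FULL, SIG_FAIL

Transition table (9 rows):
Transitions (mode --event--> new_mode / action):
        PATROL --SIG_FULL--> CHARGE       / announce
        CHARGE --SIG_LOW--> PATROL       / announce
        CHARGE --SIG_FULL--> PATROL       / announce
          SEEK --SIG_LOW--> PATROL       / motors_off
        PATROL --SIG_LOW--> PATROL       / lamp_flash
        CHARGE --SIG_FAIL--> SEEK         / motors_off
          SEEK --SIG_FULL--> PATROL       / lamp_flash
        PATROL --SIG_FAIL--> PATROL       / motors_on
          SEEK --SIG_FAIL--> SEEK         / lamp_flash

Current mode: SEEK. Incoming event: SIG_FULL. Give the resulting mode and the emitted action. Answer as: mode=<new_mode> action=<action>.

mode=PATROL action=lamp_flash

current mode = SEEK; filter table to that mode:
  (SEEK, SIG_LOW) → (PATROL, motors_off)
  (SEEK, SIG_FULL) → (PATROL, lamp_flash)  ← event matches
  (SEEK, SIG_FAIL) → (SEEK, lamp_flash)
event = SIG_FULL selects (PATROL, lamp_flash)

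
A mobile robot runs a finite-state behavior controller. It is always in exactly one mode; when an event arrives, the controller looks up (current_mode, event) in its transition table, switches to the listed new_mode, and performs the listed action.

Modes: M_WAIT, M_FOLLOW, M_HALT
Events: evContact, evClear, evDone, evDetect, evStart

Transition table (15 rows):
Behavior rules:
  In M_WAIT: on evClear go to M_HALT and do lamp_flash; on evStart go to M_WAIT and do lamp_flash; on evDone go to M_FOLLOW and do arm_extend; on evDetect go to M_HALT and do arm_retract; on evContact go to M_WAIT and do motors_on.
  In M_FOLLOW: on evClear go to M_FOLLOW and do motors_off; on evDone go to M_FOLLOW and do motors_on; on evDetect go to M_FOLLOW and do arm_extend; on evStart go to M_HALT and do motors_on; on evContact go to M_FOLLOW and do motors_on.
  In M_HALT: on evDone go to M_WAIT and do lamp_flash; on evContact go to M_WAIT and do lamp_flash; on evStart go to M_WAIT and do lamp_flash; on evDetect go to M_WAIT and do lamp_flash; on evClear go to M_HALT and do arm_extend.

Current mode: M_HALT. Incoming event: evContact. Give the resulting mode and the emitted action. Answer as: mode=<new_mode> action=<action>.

current mode = M_HALT; filter table to that mode:
  (M_HALT, evDone) → (M_WAIT, lamp_flash)
  (M_HALT, evContact) → (M_WAIT, lamp_flash)  ← event matches
  (M_HALT, evStart) → (M_WAIT, lamp_flash)
  (M_HALT, evDetect) → (M_WAIT, lamp_flash)
  (M_HALT, evClear) → (M_HALT, arm_extend)
event = evContact selects (M_WAIT, lamp_flash)

mode=M_WAIT action=lamp_flash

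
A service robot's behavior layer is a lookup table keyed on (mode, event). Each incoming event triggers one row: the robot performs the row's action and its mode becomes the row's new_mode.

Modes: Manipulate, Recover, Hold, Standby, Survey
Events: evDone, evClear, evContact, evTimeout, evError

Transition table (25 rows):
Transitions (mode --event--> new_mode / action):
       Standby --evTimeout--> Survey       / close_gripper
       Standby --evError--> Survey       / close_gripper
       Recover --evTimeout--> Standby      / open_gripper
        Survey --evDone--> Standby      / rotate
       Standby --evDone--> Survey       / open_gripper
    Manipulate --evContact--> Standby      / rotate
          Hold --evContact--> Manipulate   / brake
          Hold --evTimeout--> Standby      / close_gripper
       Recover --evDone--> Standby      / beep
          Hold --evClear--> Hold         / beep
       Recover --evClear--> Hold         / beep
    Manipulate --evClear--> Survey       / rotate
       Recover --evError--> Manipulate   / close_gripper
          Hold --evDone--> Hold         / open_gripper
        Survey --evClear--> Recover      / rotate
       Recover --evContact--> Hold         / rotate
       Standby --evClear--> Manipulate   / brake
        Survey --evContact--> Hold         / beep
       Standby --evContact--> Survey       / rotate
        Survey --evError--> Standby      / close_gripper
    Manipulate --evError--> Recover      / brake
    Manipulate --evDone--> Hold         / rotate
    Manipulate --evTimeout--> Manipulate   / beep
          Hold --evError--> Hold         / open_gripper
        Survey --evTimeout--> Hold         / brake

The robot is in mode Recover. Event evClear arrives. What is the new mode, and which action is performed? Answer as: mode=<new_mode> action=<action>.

mode=Hold action=beep

current mode = Recover; filter table to that mode:
  (Recover, evTimeout) → (Standby, open_gripper)
  (Recover, evDone) → (Standby, beep)
  (Recover, evClear) → (Hold, beep)  ← event matches
  (Recover, evError) → (Manipulate, close_gripper)
  (Recover, evContact) → (Hold, rotate)
event = evClear selects (Hold, beep)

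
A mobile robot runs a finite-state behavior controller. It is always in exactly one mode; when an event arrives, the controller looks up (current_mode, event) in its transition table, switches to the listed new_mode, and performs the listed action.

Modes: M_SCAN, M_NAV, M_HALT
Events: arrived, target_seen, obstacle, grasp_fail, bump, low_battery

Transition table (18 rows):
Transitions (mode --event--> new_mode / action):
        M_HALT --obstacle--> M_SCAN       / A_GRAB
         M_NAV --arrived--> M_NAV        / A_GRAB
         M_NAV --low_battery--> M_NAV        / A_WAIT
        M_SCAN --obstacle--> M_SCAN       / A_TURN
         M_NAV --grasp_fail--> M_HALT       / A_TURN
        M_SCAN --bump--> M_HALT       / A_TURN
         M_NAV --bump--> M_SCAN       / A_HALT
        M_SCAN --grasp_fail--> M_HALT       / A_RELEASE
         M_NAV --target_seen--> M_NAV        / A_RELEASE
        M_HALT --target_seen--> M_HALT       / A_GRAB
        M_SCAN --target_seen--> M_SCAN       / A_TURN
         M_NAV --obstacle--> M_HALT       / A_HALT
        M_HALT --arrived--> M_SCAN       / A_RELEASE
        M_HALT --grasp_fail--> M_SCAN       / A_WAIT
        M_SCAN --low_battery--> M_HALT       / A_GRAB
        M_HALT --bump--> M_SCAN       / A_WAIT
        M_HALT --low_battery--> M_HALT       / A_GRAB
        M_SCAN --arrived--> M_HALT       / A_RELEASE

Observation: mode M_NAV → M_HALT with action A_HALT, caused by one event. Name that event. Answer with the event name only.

obstacle

try arrived: (M_NAV, arrived) → (M_NAV, A_GRAB)
try target_seen: (M_NAV, target_seen) → (M_NAV, A_RELEASE)
try obstacle: (M_NAV, obstacle) → (M_HALT, A_HALT)  ← matches
try grasp_fail: (M_NAV, grasp_fail) → (M_HALT, A_TURN)
try bump: (M_NAV, bump) → (M_SCAN, A_HALT)
try low_battery: (M_NAV, low_battery) → (M_NAV, A_WAIT)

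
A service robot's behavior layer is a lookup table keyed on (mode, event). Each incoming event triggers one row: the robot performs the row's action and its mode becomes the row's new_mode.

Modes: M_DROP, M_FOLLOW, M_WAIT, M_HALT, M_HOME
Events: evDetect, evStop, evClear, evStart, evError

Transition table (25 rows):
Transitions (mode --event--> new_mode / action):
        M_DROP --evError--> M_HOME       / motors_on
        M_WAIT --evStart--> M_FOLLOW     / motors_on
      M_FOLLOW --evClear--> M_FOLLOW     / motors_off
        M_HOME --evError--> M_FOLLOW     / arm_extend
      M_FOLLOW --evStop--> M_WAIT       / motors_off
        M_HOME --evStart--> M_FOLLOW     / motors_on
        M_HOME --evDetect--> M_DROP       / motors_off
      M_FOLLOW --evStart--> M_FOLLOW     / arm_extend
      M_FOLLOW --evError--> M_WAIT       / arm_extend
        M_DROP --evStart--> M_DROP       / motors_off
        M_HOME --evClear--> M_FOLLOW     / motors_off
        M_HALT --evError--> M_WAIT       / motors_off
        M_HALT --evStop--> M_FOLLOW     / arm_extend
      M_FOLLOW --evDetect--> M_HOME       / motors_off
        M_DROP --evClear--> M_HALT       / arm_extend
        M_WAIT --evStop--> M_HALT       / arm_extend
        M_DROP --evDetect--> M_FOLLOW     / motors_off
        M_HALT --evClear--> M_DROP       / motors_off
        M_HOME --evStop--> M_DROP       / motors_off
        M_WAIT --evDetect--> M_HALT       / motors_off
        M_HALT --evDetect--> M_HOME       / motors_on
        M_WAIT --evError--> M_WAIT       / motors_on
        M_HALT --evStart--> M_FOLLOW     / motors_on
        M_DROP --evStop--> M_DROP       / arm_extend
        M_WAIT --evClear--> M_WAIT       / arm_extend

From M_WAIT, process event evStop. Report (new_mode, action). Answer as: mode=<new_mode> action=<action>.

current mode = M_WAIT; filter table to that mode:
  (M_WAIT, evStart) → (M_FOLLOW, motors_on)
  (M_WAIT, evStop) → (M_HALT, arm_extend)  ← event matches
  (M_WAIT, evDetect) → (M_HALT, motors_off)
  (M_WAIT, evError) → (M_WAIT, motors_on)
  (M_WAIT, evClear) → (M_WAIT, arm_extend)
event = evStop selects (M_HALT, arm_extend)

mode=M_HALT action=arm_extend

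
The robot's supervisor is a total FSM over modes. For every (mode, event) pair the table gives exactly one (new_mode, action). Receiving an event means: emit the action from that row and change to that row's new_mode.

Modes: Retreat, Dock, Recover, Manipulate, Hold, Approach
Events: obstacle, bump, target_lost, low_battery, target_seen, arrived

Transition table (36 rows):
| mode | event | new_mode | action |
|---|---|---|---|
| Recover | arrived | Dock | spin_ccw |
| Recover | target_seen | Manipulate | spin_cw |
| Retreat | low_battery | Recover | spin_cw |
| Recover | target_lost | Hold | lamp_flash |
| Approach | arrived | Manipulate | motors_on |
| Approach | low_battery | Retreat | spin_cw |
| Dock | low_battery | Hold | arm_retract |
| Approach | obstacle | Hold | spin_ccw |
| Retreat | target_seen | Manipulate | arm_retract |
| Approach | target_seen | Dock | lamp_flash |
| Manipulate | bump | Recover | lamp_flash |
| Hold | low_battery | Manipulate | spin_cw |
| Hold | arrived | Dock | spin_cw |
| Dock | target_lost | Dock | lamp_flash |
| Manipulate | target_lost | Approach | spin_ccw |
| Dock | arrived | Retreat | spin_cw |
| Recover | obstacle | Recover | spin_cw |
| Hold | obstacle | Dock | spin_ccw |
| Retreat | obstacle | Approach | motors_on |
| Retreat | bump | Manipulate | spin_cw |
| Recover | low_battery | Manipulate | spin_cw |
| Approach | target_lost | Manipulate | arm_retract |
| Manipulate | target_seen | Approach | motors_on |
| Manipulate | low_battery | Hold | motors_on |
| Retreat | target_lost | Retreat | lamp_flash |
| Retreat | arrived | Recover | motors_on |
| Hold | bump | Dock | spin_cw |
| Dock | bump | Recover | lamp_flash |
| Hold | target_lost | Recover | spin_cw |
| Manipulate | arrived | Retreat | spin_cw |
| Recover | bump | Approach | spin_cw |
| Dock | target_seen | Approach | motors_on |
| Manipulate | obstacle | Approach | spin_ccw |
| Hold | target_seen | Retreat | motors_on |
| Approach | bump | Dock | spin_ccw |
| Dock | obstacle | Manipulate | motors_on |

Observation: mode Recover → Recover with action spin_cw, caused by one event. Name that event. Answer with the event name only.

try obstacle: (Recover, obstacle) → (Recover, spin_cw)  ← matches
try bump: (Recover, bump) → (Approach, spin_cw)
try target_lost: (Recover, target_lost) → (Hold, lamp_flash)
try low_battery: (Recover, low_battery) → (Manipulate, spin_cw)
try target_seen: (Recover, target_seen) → (Manipulate, spin_cw)
try arrived: (Recover, arrived) → (Dock, spin_ccw)

obstacle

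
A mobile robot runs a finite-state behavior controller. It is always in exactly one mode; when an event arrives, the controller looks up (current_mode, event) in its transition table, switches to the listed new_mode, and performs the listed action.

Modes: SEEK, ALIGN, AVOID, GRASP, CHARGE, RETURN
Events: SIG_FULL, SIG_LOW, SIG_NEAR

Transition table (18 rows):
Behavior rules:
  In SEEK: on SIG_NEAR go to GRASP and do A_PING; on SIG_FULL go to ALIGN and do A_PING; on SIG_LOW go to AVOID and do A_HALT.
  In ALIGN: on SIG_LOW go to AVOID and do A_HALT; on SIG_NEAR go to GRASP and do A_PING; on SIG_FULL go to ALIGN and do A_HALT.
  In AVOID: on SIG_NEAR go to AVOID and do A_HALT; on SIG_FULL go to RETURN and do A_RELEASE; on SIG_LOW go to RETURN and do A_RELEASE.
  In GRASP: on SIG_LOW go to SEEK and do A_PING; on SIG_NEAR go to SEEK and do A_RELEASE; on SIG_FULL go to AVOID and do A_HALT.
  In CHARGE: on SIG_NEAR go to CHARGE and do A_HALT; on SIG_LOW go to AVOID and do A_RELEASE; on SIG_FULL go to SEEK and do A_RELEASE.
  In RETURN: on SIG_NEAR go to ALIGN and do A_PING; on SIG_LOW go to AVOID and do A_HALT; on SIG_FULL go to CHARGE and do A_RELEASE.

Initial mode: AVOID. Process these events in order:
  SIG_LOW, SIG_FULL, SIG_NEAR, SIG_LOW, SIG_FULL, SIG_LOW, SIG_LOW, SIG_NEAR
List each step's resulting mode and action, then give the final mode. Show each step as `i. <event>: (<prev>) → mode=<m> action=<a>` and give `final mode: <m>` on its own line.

1. SIG_LOW: (AVOID) → mode=RETURN action=A_RELEASE
2. SIG_FULL: (RETURN) → mode=CHARGE action=A_RELEASE
3. SIG_NEAR: (CHARGE) → mode=CHARGE action=A_HALT
4. SIG_LOW: (CHARGE) → mode=AVOID action=A_RELEASE
5. SIG_FULL: (AVOID) → mode=RETURN action=A_RELEASE
6. SIG_LOW: (RETURN) → mode=AVOID action=A_HALT
7. SIG_LOW: (AVOID) → mode=RETURN action=A_RELEASE
8. SIG_NEAR: (RETURN) → mode=ALIGN action=A_PING

final mode: ALIGN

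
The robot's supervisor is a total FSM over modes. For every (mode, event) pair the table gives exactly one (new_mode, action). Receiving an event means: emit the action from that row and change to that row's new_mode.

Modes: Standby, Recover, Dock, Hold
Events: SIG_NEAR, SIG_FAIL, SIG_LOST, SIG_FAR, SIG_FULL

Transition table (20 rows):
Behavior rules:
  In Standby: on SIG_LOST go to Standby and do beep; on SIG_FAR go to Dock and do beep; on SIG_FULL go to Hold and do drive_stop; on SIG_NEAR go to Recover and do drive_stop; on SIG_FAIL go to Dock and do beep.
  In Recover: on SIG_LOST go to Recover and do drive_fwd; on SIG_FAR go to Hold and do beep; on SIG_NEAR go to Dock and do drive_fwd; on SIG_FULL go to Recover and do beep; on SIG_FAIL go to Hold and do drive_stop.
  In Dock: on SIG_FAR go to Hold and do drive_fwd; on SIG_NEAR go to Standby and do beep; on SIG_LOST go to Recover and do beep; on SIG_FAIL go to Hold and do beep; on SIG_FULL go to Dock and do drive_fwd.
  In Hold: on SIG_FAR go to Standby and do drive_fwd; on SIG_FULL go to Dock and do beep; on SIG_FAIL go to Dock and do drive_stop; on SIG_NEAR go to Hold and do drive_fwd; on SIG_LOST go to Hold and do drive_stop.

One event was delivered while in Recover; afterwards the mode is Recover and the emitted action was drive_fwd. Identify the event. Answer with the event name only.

try SIG_NEAR: (Recover, SIG_NEAR) → (Dock, drive_fwd)
try SIG_FAIL: (Recover, SIG_FAIL) → (Hold, drive_stop)
try SIG_LOST: (Recover, SIG_LOST) → (Recover, drive_fwd)  ← matches
try SIG_FAR: (Recover, SIG_FAR) → (Hold, beep)
try SIG_FULL: (Recover, SIG_FULL) → (Recover, beep)

SIG_LOST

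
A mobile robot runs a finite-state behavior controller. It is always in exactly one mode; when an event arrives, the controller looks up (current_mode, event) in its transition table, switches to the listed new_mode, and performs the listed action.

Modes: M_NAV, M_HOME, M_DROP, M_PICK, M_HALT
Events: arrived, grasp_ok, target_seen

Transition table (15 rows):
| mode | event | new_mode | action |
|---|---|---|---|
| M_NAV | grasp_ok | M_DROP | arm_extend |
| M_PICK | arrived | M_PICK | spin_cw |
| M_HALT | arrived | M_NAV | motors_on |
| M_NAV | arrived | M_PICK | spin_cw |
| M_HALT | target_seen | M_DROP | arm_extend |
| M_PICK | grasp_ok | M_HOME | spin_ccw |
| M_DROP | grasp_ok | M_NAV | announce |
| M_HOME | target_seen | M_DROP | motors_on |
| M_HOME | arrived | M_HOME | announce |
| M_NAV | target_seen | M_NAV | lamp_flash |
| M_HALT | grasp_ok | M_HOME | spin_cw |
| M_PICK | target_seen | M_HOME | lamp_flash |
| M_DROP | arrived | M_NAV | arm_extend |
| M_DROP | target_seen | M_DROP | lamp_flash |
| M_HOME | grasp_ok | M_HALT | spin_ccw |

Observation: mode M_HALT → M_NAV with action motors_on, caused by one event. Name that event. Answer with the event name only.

try arrived: (M_HALT, arrived) → (M_NAV, motors_on)  ← matches
try grasp_ok: (M_HALT, grasp_ok) → (M_HOME, spin_cw)
try target_seen: (M_HALT, target_seen) → (M_DROP, arm_extend)

arrived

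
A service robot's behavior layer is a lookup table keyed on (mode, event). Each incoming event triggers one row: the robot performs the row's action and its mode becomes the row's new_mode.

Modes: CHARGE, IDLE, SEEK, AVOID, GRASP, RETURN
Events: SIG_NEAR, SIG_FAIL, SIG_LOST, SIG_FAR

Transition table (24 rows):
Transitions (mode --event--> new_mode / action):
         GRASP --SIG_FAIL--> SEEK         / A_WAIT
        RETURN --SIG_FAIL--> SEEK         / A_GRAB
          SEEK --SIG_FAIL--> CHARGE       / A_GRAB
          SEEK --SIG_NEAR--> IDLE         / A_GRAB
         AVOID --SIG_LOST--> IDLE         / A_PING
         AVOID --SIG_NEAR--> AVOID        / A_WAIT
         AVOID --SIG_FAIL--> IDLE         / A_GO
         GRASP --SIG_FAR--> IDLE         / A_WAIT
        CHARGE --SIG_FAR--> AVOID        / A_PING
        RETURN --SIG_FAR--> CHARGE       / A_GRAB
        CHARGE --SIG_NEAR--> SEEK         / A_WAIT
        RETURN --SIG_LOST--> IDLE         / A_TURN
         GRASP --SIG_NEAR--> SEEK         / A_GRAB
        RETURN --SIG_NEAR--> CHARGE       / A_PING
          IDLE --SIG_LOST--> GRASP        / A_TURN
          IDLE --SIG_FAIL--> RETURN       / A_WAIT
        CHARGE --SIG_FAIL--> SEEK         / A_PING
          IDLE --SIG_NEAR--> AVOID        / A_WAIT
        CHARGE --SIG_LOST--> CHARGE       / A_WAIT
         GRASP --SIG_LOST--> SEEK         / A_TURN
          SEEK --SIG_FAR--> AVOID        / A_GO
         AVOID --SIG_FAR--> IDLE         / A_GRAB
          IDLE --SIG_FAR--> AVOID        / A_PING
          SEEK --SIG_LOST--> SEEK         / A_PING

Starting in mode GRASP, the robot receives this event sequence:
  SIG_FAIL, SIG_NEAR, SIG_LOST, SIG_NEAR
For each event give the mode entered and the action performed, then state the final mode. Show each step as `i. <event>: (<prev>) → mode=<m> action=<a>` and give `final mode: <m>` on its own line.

final mode: SEEK

1. SIG_FAIL: (GRASP) → mode=SEEK action=A_WAIT
2. SIG_NEAR: (SEEK) → mode=IDLE action=A_GRAB
3. SIG_LOST: (IDLE) → mode=GRASP action=A_TURN
4. SIG_NEAR: (GRASP) → mode=SEEK action=A_GRAB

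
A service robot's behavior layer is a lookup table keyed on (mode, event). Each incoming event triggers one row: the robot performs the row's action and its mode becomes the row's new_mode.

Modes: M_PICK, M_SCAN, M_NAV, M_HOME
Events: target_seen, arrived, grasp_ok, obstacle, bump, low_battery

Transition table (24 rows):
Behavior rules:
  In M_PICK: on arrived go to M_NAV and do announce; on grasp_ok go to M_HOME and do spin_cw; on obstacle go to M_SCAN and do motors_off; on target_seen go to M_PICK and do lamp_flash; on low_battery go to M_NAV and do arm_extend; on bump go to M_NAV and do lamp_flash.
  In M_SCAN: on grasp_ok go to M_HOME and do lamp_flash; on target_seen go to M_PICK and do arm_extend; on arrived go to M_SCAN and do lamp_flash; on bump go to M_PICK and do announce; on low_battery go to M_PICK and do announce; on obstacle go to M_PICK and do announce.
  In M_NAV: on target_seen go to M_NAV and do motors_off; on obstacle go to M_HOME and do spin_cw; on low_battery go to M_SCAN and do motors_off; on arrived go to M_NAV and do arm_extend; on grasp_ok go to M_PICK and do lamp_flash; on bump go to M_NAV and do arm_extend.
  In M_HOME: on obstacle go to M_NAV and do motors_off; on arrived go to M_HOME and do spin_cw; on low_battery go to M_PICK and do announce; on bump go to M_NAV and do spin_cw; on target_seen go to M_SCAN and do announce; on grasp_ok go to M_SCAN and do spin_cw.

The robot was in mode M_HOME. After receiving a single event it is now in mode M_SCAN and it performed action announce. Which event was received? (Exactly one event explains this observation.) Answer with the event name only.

target_seen

try target_seen: (M_HOME, target_seen) → (M_SCAN, announce)  ← matches
try arrived: (M_HOME, arrived) → (M_HOME, spin_cw)
try grasp_ok: (M_HOME, grasp_ok) → (M_SCAN, spin_cw)
try obstacle: (M_HOME, obstacle) → (M_NAV, motors_off)
try bump: (M_HOME, bump) → (M_NAV, spin_cw)
try low_battery: (M_HOME, low_battery) → (M_PICK, announce)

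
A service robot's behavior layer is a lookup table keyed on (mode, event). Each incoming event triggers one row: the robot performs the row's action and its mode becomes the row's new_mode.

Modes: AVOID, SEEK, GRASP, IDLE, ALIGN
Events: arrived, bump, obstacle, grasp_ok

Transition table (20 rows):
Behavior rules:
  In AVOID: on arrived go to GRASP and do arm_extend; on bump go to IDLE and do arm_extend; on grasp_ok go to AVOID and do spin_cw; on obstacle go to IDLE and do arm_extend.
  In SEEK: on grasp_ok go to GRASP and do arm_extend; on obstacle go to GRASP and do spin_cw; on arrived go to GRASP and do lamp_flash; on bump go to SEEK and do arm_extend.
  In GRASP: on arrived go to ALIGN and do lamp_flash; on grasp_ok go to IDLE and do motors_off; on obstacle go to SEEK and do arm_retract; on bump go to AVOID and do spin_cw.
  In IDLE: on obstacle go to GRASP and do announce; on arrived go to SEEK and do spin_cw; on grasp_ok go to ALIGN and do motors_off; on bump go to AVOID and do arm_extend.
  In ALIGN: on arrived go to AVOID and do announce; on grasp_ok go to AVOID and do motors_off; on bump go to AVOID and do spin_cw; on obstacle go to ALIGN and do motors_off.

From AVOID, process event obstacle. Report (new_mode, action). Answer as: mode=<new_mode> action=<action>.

current mode = AVOID; filter table to that mode:
  (AVOID, arrived) → (GRASP, arm_extend)
  (AVOID, bump) → (IDLE, arm_extend)
  (AVOID, grasp_ok) → (AVOID, spin_cw)
  (AVOID, obstacle) → (IDLE, arm_extend)  ← event matches
event = obstacle selects (IDLE, arm_extend)

mode=IDLE action=arm_extend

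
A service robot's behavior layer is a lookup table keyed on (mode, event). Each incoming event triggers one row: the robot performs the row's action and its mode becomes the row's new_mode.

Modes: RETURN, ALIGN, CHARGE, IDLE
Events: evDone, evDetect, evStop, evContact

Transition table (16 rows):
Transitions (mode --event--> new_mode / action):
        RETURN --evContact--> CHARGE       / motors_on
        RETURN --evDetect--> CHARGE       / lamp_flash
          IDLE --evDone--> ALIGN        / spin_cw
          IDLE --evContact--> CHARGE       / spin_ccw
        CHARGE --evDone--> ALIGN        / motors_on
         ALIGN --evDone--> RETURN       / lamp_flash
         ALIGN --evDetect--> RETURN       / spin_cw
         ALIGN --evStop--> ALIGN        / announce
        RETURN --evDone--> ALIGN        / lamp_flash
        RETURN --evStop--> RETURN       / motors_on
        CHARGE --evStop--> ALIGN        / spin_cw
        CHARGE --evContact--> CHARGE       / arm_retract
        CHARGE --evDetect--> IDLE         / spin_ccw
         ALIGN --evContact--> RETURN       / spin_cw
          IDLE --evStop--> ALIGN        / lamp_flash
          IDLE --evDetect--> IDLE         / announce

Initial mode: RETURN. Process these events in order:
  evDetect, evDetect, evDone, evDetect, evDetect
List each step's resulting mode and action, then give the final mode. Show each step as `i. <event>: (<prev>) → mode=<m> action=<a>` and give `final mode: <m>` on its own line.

final mode: CHARGE

1. evDetect: (RETURN) → mode=CHARGE action=lamp_flash
2. evDetect: (CHARGE) → mode=IDLE action=spin_ccw
3. evDone: (IDLE) → mode=ALIGN action=spin_cw
4. evDetect: (ALIGN) → mode=RETURN action=spin_cw
5. evDetect: (RETURN) → mode=CHARGE action=lamp_flash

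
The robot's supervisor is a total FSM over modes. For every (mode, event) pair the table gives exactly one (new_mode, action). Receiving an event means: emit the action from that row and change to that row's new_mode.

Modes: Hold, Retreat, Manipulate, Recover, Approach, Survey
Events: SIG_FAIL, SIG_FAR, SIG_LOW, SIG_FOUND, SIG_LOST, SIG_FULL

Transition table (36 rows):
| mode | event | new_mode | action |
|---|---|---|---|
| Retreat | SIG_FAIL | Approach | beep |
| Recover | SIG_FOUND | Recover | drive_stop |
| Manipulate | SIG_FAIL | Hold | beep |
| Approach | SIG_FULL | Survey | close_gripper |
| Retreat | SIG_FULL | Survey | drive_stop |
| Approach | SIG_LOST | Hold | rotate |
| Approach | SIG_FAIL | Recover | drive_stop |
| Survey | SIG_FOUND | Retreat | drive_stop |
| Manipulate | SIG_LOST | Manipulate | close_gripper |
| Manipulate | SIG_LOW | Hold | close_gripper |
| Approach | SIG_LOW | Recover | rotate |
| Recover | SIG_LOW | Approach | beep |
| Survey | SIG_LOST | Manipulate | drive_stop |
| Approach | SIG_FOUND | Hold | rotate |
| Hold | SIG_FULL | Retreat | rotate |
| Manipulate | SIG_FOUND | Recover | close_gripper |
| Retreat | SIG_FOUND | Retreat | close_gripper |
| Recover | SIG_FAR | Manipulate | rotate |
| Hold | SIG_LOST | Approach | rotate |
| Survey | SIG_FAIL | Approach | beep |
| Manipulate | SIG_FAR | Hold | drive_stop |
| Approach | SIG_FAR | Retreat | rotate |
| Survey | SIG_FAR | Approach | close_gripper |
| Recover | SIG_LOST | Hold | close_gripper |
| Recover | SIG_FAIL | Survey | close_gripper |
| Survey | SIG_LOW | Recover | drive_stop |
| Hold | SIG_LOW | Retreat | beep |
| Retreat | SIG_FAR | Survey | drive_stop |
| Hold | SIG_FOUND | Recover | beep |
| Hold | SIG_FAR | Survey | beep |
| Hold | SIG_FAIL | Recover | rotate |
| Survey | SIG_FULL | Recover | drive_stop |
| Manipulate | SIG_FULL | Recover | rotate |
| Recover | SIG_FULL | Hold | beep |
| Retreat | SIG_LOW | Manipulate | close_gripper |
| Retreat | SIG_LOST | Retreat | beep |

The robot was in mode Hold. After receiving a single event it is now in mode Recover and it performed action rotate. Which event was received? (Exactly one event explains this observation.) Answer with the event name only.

try SIG_FAIL: (Hold, SIG_FAIL) → (Recover, rotate)  ← matches
try SIG_FAR: (Hold, SIG_FAR) → (Survey, beep)
try SIG_LOW: (Hold, SIG_LOW) → (Retreat, beep)
try SIG_FOUND: (Hold, SIG_FOUND) → (Recover, beep)
try SIG_LOST: (Hold, SIG_LOST) → (Approach, rotate)
try SIG_FULL: (Hold, SIG_FULL) → (Retreat, rotate)

SIG_FAIL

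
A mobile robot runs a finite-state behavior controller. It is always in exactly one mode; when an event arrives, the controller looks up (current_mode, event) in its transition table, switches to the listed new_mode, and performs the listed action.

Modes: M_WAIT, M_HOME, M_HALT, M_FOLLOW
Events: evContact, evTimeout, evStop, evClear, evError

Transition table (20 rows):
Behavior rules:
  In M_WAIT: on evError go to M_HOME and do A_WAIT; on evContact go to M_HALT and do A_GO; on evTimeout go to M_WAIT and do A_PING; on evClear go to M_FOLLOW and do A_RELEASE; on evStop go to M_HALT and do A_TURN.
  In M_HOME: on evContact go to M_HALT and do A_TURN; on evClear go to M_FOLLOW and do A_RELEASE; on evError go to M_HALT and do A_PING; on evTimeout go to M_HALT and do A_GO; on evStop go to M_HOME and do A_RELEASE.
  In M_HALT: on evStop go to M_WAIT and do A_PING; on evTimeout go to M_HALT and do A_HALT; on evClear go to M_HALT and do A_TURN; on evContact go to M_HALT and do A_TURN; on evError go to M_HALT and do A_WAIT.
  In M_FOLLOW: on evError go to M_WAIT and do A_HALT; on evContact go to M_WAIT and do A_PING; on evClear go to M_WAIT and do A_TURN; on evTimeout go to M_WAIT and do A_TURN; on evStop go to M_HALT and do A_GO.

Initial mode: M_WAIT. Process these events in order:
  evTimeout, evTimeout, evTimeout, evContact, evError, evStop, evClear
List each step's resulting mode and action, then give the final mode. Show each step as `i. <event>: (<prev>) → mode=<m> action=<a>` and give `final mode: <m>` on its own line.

final mode: M_FOLLOW

1. evTimeout: (M_WAIT) → mode=M_WAIT action=A_PING
2. evTimeout: (M_WAIT) → mode=M_WAIT action=A_PING
3. evTimeout: (M_WAIT) → mode=M_WAIT action=A_PING
4. evContact: (M_WAIT) → mode=M_HALT action=A_GO
5. evError: (M_HALT) → mode=M_HALT action=A_WAIT
6. evStop: (M_HALT) → mode=M_WAIT action=A_PING
7. evClear: (M_WAIT) → mode=M_FOLLOW action=A_RELEASE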